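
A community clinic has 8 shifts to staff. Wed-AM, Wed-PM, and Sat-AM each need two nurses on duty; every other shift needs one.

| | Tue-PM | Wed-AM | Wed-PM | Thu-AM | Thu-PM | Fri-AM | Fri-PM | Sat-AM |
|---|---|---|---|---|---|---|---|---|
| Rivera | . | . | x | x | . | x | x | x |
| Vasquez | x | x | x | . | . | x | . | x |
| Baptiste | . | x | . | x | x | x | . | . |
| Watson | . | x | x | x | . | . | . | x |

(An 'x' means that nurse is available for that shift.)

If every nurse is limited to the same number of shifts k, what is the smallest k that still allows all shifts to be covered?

With 4 nurses and 11 worker-slots to fill, someone must work at least ⌈11/4⌉ = 3 shifts, so k ≥ 3.
k = 3 works: Tue-PM→Vasquez, Wed-AM→Vasquez+Baptiste, Wed-PM→Rivera+Vasquez, Thu-AM→Watson, Thu-PM→Baptiste, Fri-AM→Baptiste, Fri-PM→Rivera, Sat-AM→Rivera+Watson.
Loads: Rivera 3, Vasquez 3, Baptiste 3, Watson 2 — all ≤ 3.

3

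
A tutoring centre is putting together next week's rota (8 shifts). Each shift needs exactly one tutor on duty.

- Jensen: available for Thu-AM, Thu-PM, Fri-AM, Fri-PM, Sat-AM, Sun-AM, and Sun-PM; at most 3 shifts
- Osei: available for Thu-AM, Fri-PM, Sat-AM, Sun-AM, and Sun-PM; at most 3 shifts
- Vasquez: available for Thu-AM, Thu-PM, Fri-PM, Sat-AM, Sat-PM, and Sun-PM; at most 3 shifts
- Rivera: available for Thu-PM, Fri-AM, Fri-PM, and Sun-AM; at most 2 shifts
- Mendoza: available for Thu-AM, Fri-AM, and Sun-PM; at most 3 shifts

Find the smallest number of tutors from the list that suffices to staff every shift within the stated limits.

8 slots to fill and no one can take more than 3, so at least ⌈8/3⌉ = 3 tutors are needed.
Jensen, Osei, and Vasquez alone can cover everything: Thu-AM→Osei, Thu-PM→Jensen, Fri-AM→Jensen, Fri-PM→Osei, Sat-AM→Osei, Sat-PM→Vasquez, Sun-AM→Jensen, Sun-PM→Vasquez.

3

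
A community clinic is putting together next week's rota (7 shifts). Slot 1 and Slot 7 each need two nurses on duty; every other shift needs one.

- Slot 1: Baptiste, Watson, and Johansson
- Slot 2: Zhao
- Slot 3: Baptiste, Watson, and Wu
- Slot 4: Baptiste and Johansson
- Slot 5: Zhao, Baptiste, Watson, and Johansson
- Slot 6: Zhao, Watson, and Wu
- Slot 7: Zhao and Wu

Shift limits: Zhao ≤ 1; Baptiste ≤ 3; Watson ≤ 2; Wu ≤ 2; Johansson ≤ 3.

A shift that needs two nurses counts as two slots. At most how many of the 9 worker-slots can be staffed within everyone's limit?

Total capacity across all nurses is 1+3+2+2+3 = 11, and 9 slots are needed, so at most 9 can be filled.
Shifts {Slot 2, Slot 7} need 3 slots but only Zhao and Wu are available for them, supplying at most 2 — so at least 1 slot must go unfilled.
An assignment achieving 8: Slot 1→Baptiste+Watson, Slot 2→Zhao, Slot 3→Baptiste, Slot 4→Baptiste, Slot 5→Johansson, Slot 6→Watson, Slot 7→Wu.
Loads: Zhao 1/1, Baptiste 3/3, Watson 2/2, Wu 1/2, Johansson 1/3.

8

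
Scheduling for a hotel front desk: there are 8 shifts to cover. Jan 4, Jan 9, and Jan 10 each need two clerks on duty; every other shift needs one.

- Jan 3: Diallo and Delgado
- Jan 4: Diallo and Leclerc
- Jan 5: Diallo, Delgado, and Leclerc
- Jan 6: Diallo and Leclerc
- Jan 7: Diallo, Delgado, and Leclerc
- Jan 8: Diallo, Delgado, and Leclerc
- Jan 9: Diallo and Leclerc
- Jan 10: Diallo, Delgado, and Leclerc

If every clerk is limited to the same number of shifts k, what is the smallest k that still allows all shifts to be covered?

With 3 clerks and 11 worker-slots to fill, someone must work at least ⌈11/3⌉ = 4 shifts, so k ≥ 4.
k = 4 works: Jan 3→Diallo, Jan 4→Diallo+Leclerc, Jan 5→Delgado, Jan 6→Diallo, Jan 7→Delgado, Jan 8→Delgado, Jan 9→Diallo+Leclerc, Jan 10→Delgado+Leclerc.
Loads: Diallo 4, Delgado 4, Leclerc 3 — all ≤ 4.

4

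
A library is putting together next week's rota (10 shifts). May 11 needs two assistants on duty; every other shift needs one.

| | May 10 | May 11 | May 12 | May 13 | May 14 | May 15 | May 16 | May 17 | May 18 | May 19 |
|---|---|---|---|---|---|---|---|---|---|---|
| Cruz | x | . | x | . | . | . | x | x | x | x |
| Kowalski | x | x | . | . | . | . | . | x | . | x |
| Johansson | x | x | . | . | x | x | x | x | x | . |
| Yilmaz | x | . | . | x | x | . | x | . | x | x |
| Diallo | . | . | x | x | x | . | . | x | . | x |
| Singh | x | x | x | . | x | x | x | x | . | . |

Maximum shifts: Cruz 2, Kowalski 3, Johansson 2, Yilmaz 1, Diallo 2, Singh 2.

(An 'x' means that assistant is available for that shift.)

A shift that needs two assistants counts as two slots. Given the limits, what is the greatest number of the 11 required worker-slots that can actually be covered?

11

Total capacity across all assistants is 2+3+2+1+2+2 = 12, and 11 slots are needed, so at most 11 can be filled.
An assignment achieving 11: May 10→Kowalski, May 11→Kowalski+Johansson, May 12→Cruz, May 13→Yilmaz, May 14→Diallo, May 15→Johansson, May 16→Singh, May 17→Diallo, May 18→Cruz, May 19→Kowalski.
Loads: Cruz 2/2, Kowalski 3/3, Johansson 2/2, Yilmaz 1/1, Diallo 2/2, Singh 1/2.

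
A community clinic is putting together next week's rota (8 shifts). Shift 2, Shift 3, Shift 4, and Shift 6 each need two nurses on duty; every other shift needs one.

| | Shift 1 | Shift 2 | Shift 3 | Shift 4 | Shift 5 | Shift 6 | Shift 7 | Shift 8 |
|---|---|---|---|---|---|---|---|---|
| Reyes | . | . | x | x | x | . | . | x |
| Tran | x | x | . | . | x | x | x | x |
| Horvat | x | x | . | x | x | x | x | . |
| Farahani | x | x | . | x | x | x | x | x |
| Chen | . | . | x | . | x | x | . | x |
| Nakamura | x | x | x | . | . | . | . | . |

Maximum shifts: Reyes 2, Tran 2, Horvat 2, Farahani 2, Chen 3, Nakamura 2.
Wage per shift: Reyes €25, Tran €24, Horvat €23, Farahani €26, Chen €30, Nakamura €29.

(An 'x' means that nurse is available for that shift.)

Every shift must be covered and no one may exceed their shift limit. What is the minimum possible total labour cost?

€314

Picking the cheapest available nurse for each shift independently would cost €289, but that ignores the shift limits.
An optimal schedule: Shift 1→Tran, Shift 2→Farahani+Nakamura, Shift 3→Reyes+Nakamura, Shift 4→Horvat+Reyes, Shift 5→Chen, Shift 6→Farahani+Chen, Shift 7→Horvat, Shift 8→Tran.
Total: 24 + 26 + 29 + 25 + 29 + 23 + 25 + 30 + 26 + 30 + 23 + 24 = €314.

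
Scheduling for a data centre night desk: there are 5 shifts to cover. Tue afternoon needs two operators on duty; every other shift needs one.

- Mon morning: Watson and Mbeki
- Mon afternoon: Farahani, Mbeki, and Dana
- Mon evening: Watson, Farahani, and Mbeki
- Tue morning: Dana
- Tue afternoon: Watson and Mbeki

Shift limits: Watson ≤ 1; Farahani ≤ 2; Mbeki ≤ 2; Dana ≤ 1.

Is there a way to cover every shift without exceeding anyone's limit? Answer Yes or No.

Yes

Tue morning can only be covered by Dana, so that assignment is forced.
Tue afternoon can only be covered by Watson and Mbeki, so that assignment is forced.
One valid schedule: Mon morning→Mbeki, Mon afternoon→Farahani, Mon evening→Farahani, Tue morning→Dana, Tue afternoon→Watson+Mbeki.
Loads: Watson 1/1, Farahani 2/2, Mbeki 2/2, Dana 1/1 — all within limits.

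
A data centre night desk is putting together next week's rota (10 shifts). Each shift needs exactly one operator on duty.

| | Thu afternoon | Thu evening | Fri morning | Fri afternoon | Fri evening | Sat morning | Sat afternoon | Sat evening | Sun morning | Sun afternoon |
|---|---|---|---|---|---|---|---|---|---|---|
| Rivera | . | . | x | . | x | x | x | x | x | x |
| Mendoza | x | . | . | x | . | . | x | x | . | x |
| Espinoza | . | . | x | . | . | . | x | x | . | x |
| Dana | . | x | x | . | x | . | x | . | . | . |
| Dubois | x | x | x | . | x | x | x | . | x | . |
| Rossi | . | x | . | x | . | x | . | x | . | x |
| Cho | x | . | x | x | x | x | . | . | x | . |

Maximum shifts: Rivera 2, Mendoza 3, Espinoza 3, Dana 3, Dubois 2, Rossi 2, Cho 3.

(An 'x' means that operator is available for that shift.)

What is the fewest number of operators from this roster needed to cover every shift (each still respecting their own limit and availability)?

10 slots to fill and no one can take more than 3, so at least ⌈10/3⌉ = 4 operators are needed.
Rivera, Mendoza, Espinoza, and Dana alone can cover everything: Thu afternoon→Mendoza, Thu evening→Dana, Fri morning→Espinoza, Fri afternoon→Mendoza, Fri evening→Dana, Sat morning→Rivera, Sat afternoon→Espinoza, Sat evening→Mendoza, Sun morning→Rivera, Sun afternoon→Espinoza.

4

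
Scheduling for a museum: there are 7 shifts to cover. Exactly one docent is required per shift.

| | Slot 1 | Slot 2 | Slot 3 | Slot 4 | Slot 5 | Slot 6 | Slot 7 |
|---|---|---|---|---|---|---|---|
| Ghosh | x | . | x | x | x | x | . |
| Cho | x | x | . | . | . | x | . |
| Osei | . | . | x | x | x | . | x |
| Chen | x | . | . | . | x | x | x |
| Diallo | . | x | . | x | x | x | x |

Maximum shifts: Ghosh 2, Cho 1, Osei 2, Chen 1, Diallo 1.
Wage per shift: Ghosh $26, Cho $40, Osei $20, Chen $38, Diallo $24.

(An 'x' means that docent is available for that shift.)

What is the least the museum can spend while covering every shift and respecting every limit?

$194

Picking the cheapest available docent for each shift independently would cost $154, but that ignores the shift limits.
An optimal schedule: Slot 1→Ghosh, Slot 2→Cho, Slot 3→Ghosh, Slot 4→Osei, Slot 5→Chen, Slot 6→Diallo, Slot 7→Osei.
Total: 26 + 40 + 26 + 20 + 38 + 24 + 20 = $194.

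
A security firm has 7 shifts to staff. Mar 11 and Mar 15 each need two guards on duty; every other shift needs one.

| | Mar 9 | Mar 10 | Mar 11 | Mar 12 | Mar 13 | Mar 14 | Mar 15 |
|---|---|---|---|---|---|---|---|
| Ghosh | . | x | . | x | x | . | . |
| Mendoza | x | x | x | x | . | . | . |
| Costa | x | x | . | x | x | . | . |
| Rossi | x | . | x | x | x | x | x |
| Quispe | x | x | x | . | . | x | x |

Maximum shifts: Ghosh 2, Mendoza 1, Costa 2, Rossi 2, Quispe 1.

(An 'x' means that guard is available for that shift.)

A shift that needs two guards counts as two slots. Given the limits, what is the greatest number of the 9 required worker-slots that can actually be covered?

8

Total capacity across all guards is 2+1+2+2+1 = 8, and 9 slots are needed, so at most 8 can be filled.
An assignment achieving 8: Mar 9→Costa, Mar 10→Ghosh, Mar 11→Mendoza, Mar 12→Costa, Mar 13→Ghosh, Mar 14→Rossi, Mar 15→Rossi+Quispe.
Loads: Ghosh 2/2, Mendoza 1/1, Costa 2/2, Rossi 2/2, Quispe 1/1.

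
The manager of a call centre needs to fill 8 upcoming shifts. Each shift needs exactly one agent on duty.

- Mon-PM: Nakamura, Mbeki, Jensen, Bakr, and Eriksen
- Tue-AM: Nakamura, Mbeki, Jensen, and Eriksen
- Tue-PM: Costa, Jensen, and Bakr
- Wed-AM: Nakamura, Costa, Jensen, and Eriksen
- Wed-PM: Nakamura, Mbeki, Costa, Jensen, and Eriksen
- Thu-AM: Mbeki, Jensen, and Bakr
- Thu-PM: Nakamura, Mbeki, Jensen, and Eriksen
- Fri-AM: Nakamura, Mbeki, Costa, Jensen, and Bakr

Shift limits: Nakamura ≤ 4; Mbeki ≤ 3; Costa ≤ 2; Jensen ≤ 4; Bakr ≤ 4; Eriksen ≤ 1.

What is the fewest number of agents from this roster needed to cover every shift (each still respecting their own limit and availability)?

8 slots to fill and no one can take more than 4, so at least ⌈8/4⌉ = 2 agents are needed.
Nakamura and Jensen alone can cover everything: Mon-PM→Nakamura, Tue-AM→Nakamura, Tue-PM→Jensen, Wed-AM→Nakamura, Wed-PM→Nakamura, Thu-AM→Jensen, Thu-PM→Jensen, Fri-AM→Jensen.

2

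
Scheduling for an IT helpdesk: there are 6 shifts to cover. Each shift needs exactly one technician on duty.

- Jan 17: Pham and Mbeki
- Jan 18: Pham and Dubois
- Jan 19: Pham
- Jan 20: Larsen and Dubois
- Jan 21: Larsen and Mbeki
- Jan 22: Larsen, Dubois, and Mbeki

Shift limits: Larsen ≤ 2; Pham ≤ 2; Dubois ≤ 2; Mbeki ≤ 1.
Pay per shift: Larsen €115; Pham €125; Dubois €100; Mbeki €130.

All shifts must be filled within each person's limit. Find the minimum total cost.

Jan 19 can only be covered by Pham, so that assignment is forced.
Picking the cheapest available technician for each shift independently would cost €665, but that ignores the shift limits.
An optimal schedule: Jan 17→Pham, Jan 18→Dubois, Jan 19→Pham, Jan 20→Larsen, Jan 21→Larsen, Jan 22→Dubois.
Total: 125 + 100 + 125 + 115 + 115 + 100 = €680.

€680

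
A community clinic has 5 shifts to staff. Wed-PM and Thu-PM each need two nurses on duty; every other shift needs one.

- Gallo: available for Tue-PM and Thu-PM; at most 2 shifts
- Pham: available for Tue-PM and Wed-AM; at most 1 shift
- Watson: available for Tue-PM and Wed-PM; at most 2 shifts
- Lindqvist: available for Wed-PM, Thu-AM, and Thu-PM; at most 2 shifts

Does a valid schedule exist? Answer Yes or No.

Total capacity is 7 and 7 slots are needed, so capacity alone doesn't rule it out.
Shifts {Wed-PM, Thu-AM, Thu-PM} need 5 worker-slots in total, but the nurses available for any of those shifts (Gallo, Watson, and Lindqvist) can supply at most 4 among them. So no valid schedule exists.

No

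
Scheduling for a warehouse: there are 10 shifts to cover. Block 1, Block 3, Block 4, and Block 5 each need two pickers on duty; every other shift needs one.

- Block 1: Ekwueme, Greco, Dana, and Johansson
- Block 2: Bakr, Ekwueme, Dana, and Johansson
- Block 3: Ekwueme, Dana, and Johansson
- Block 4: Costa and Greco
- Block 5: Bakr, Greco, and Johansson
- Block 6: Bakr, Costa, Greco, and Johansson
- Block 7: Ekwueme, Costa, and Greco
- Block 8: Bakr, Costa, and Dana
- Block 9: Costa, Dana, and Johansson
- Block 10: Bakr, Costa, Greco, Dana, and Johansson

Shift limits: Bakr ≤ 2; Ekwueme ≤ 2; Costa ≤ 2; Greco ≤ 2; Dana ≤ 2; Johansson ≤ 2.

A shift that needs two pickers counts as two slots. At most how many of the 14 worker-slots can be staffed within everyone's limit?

12

Total capacity across all pickers is 2+2+2+2+2+2 = 12, and 14 slots are needed, so at most 12 can be filled.
An assignment achieving 12: Block 1→Dana+Johansson, Block 2→Johansson, Block 3→Ekwueme+Dana, Block 4→Costa+Greco, Block 5→Bakr+Greco, Block 7→Ekwueme, Block 8→Bakr, Block 9→Costa.
Loads: Bakr 2/2, Ekwueme 2/2, Costa 2/2, Greco 2/2, Dana 2/2, Johansson 2/2.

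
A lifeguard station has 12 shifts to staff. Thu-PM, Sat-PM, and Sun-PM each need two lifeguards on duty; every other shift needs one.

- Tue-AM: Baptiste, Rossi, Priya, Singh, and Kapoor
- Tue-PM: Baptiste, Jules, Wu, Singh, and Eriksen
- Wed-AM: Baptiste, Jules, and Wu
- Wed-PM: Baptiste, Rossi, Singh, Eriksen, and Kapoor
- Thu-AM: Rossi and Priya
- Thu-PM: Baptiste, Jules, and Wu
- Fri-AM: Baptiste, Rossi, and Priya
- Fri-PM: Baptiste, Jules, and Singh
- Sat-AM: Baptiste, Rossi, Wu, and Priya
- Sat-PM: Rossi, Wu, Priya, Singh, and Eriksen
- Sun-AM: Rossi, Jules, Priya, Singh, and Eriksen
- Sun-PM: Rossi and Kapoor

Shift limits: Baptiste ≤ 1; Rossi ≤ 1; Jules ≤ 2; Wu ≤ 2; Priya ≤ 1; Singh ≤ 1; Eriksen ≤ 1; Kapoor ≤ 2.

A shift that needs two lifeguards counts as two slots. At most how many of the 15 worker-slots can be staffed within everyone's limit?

Total capacity across all lifeguards is 1+1+2+2+1+1+1+2 = 11, and 15 slots are needed, so at most 11 can be filled.
An assignment achieving 11: Tue-AM→Singh, Tue-PM→Eriksen, Wed-AM→Baptiste, Wed-PM→Kapoor, Thu-AM→Rossi, Thu-PM→Jules+Wu, Fri-AM→Priya, Fri-PM→Jules, Sat-AM→Wu, Sun-PM→Kapoor.
Loads: Baptiste 1/1, Rossi 1/1, Jules 2/2, Wu 2/2, Priya 1/1, Singh 1/1, Eriksen 1/1, Kapoor 2/2.

11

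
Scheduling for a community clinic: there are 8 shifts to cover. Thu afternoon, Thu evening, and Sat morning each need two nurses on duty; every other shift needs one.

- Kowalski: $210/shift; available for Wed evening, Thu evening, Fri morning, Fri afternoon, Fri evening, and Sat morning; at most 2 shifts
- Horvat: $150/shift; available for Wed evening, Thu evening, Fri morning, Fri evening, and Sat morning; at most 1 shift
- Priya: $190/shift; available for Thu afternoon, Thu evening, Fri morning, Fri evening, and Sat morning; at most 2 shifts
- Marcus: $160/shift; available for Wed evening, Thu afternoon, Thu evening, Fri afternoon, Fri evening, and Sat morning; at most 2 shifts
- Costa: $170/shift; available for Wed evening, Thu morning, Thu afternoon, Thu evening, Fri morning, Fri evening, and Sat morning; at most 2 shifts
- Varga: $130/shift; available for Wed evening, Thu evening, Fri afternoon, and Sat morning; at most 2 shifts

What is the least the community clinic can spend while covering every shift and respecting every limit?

$1870

Thu morning can only be covered by Costa, so that assignment is forced.
Picking the cheapest available nurse for each shift independently would cost $1620, but that ignores the shift limits.
An optimal schedule: Wed evening→Horvat, Thu morning→Costa, Thu afternoon→Priya+Marcus, Thu evening→Marcus+Varga, Fri morning→Kowalski, Fri afternoon→Kowalski, Fri evening→Priya, Sat morning→Costa+Varga.
Total: 150 + 170 + 190 + 160 + 160 + 130 + 210 + 210 + 190 + 170 + 130 = $1870.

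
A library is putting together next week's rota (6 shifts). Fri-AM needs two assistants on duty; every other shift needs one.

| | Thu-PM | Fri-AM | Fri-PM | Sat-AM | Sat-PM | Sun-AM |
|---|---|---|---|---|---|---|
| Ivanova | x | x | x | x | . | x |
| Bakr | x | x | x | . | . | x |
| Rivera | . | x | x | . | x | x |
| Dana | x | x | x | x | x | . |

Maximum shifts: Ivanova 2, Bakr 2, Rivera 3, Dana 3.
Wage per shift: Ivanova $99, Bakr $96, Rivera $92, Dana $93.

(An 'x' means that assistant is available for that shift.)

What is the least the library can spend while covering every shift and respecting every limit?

$651

Picking the cheapest available assistant for each shift independently would cost $647, but that ignores the shift limits.
An optimal schedule: Thu-PM→Dana, Fri-AM→Dana+Bakr, Fri-PM→Rivera, Sat-AM→Dana, Sat-PM→Rivera, Sun-AM→Rivera.
Total: 93 + 93 + 96 + 92 + 93 + 92 + 92 = $651.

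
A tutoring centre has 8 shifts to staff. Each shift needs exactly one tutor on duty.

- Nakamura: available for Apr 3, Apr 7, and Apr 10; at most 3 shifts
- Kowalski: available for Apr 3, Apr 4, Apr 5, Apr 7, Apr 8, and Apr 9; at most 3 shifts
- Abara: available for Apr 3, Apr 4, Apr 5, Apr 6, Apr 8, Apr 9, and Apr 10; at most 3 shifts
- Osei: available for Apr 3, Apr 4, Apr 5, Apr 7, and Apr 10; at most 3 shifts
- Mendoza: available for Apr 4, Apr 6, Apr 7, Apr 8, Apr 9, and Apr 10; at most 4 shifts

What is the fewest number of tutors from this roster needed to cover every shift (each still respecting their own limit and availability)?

3

8 slots to fill and no one can take more than 4, so at least ⌈8/4⌉ = 2 tutors are needed.
Any 2 tutors together have capacity at most 4+3 = 7 < 8 slots, so 2 can never suffice.
Nakamura, Kowalski, and Abara alone can cover everything: Apr 3→Nakamura, Apr 4→Kowalski, Apr 5→Kowalski, Apr 6→Abara, Apr 7→Nakamura, Apr 8→Kowalski, Apr 9→Abara, Apr 10→Nakamura.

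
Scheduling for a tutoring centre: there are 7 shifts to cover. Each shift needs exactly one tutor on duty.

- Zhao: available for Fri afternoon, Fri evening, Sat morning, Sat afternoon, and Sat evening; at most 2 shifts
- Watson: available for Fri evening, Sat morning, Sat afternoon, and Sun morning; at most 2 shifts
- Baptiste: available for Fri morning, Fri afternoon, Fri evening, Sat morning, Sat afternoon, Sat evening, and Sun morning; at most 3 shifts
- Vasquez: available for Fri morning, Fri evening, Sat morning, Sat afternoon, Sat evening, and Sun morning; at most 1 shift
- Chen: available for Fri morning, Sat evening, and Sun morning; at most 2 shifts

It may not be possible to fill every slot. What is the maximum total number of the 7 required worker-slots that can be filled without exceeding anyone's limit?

Total capacity across all tutors is 2+2+3+1+2 = 10, and 7 slots are needed, so at most 7 can be filled.
An assignment achieving 7: Fri morning→Baptiste, Fri afternoon→Zhao, Fri evening→Zhao, Sat morning→Watson, Sat afternoon→Watson, Sat evening→Baptiste, Sun morning→Baptiste.
Loads: Zhao 2/2, Watson 2/2, Baptiste 3/3, Vasquez 0/1, Chen 0/2.

7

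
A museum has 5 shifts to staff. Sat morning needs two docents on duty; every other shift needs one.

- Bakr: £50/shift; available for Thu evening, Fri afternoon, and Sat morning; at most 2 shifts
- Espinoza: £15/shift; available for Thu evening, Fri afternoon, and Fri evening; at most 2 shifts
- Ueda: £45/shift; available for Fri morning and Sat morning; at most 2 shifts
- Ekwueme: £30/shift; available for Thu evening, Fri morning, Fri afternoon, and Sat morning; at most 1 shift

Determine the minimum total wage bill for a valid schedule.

Fri evening can only be covered by Espinoza, so that assignment is forced.
Picking the cheapest available docent for each shift independently would cost £150, but that ignores the shift limits.
An optimal schedule: Thu evening→Espinoza, Fri morning→Ueda, Fri afternoon→Ekwueme, Fri evening→Espinoza, Sat morning→Ueda+Bakr.
Total: 15 + 45 + 30 + 15 + 45 + 50 = £200.

£200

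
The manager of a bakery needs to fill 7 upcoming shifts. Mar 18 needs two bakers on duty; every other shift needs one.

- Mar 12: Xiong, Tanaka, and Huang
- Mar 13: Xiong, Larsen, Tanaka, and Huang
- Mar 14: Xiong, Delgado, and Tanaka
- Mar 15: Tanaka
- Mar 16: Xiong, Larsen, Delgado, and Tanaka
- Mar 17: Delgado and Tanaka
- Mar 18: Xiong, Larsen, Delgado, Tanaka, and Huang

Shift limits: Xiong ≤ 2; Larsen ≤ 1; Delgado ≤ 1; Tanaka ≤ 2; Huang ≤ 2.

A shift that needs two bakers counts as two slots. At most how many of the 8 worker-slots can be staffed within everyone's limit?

Total capacity across all bakers is 2+1+1+2+2 = 8, and 8 slots are needed, so at most 8 can be filled.
An assignment achieving 8: Mar 12→Xiong, Mar 13→Huang, Mar 14→Xiong, Mar 15→Tanaka, Mar 16→Larsen, Mar 17→Delgado, Mar 18→Tanaka+Huang.
Loads: Xiong 2/2, Larsen 1/1, Delgado 1/1, Tanaka 2/2, Huang 2/2.

8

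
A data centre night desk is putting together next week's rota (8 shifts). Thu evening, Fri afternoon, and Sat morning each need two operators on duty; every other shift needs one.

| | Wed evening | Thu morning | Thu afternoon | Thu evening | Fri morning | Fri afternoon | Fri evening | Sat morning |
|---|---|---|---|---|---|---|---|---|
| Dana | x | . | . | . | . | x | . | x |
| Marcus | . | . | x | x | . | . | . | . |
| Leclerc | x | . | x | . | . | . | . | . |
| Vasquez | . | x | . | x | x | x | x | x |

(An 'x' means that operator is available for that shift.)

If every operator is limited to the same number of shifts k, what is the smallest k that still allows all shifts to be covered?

6

With 4 operators and 11 worker-slots to fill, someone must work at least ⌈11/4⌉ = 3 shifts, so k ≥ 3.
k = 5 is infeasible (exhaustive check).
k = 6 works: Wed evening→Dana, Thu morning→Vasquez, Thu afternoon→Marcus, Thu evening→Marcus+Vasquez, Fri morning→Vasquez, Fri afternoon→Dana+Vasquez, Fri evening→Vasquez, Sat morning→Dana+Vasquez.
Loads: Dana 3, Marcus 2, Leclerc 0, Vasquez 6 — all ≤ 6.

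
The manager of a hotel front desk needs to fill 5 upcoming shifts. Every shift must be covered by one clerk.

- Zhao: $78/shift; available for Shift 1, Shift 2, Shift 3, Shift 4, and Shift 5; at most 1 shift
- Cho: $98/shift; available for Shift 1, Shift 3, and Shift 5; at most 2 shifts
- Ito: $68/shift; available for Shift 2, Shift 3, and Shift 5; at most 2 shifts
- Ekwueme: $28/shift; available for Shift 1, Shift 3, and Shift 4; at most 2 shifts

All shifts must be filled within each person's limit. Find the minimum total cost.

$270

Picking the cheapest available clerk for each shift independently would cost $220, but that ignores the shift limits.
An optimal schedule: Shift 1→Ekwueme, Shift 2→Ito, Shift 3→Zhao, Shift 4→Ekwueme, Shift 5→Ito.
Total: 28 + 68 + 78 + 28 + 68 = $270.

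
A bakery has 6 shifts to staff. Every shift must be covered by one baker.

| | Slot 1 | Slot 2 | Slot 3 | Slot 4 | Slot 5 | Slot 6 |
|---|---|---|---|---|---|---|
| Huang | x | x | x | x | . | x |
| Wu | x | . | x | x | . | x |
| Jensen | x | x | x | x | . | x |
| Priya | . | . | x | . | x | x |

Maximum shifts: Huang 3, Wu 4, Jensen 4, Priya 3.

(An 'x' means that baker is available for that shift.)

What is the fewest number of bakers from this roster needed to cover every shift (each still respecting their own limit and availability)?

2

6 slots to fill and no one can take more than 4, so at least ⌈6/4⌉ = 2 bakers are needed.
Huang and Priya alone can cover everything: Slot 1→Huang, Slot 2→Huang, Slot 3→Priya, Slot 4→Huang, Slot 5→Priya, Slot 6→Priya.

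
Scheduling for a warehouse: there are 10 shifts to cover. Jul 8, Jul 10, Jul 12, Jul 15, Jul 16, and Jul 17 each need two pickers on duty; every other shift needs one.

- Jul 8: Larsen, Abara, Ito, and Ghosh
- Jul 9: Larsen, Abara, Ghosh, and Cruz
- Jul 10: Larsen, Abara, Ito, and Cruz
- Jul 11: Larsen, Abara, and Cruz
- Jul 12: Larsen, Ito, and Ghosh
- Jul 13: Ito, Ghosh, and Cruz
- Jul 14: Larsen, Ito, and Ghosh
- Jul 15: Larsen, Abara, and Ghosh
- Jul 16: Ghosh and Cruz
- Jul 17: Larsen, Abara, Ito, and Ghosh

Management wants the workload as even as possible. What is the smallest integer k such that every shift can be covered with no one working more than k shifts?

With 5 pickers and 16 worker-slots to fill, someone must work at least ⌈16/5⌉ = 4 shifts, so k ≥ 4.
k = 4 works: Jul 8→Abara+Ito, Jul 9→Abara, Jul 10→Abara+Cruz, Jul 11→Larsen, Jul 12→Larsen+Ito, Jul 13→Ito, Jul 14→Larsen, Jul 15→Larsen+Abara, Jul 16→Ghosh+Cruz, Jul 17→Ito+Ghosh.
Loads: Larsen 4, Abara 4, Ito 4, Ghosh 2, Cruz 2 — all ≤ 4.

4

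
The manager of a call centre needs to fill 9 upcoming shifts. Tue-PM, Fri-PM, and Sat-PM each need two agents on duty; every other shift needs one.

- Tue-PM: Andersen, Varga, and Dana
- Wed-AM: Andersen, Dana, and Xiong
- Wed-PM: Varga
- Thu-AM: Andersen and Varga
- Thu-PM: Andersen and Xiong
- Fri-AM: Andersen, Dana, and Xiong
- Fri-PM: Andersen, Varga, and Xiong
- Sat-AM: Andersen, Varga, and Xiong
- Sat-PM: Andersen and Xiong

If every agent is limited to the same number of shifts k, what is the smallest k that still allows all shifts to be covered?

With 4 agents and 12 worker-slots to fill, someone must work at least ⌈12/4⌉ = 3 shifts, so k ≥ 3.
k = 3 works: Tue-PM→Varga+Dana, Wed-AM→Dana, Wed-PM→Varga, Thu-AM→Andersen, Thu-PM→Andersen, Fri-AM→Dana, Fri-PM→Varga+Xiong, Sat-AM→Xiong, Sat-PM→Andersen+Xiong.
Loads: Andersen 3, Varga 3, Dana 3, Xiong 3 — all ≤ 3.

3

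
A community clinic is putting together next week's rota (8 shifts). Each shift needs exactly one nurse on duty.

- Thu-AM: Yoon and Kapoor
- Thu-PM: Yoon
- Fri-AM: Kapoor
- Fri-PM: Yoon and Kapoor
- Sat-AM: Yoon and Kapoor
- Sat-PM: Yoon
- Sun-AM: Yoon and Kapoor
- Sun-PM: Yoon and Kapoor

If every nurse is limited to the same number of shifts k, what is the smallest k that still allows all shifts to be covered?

With 2 nurses and 8 worker-slots to fill, someone must work at least ⌈8/2⌉ = 4 shifts, so k ≥ 4.
k = 4 works: Thu-AM→Yoon, Thu-PM→Yoon, Fri-AM→Kapoor, Fri-PM→Yoon, Sat-AM→Kapoor, Sat-PM→Yoon, Sun-AM→Kapoor, Sun-PM→Kapoor.
Loads: Yoon 4, Kapoor 4 — all ≤ 4.

4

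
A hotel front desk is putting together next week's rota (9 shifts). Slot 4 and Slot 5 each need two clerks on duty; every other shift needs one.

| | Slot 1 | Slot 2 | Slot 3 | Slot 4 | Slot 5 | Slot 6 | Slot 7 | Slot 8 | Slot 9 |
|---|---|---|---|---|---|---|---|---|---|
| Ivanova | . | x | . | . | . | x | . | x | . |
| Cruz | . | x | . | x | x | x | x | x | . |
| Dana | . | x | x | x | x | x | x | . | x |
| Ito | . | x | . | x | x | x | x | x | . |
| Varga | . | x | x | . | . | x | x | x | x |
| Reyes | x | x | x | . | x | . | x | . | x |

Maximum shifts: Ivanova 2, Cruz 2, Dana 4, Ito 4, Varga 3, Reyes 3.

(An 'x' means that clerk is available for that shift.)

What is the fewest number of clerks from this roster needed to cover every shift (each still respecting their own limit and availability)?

3

11 slots to fill and no one can take more than 4, so at least ⌈11/4⌉ = 3 clerks are needed.
Dana, Ito, and Reyes alone can cover everything: Slot 1→Reyes, Slot 2→Ito, Slot 3→Dana, Slot 4→Dana+Ito, Slot 5→Ito+Reyes, Slot 6→Dana, Slot 7→Reyes, Slot 8→Ito, Slot 9→Dana.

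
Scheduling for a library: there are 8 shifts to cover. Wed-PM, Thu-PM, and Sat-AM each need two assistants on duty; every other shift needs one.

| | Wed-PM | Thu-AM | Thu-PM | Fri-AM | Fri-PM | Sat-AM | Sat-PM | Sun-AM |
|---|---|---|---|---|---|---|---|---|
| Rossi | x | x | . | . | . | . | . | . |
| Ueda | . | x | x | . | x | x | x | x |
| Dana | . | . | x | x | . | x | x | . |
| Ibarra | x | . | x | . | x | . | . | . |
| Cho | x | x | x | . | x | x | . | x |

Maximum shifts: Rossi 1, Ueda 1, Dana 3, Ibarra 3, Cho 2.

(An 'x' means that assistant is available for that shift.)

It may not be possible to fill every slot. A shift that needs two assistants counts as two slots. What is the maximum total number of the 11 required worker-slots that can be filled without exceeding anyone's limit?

10

Total capacity across all assistants is 1+1+3+3+2 = 10, and 11 slots are needed, so at most 10 can be filled.
An assignment achieving 10: Wed-PM→Rossi+Ibarra, Thu-AM→Cho, Thu-PM→Dana+Ibarra, Fri-AM→Dana, Fri-PM→Ibarra, Sat-AM→Dana, Sat-PM→Ueda, Sun-AM→Cho.
Loads: Rossi 1/1, Ueda 1/1, Dana 3/3, Ibarra 3/3, Cho 2/2.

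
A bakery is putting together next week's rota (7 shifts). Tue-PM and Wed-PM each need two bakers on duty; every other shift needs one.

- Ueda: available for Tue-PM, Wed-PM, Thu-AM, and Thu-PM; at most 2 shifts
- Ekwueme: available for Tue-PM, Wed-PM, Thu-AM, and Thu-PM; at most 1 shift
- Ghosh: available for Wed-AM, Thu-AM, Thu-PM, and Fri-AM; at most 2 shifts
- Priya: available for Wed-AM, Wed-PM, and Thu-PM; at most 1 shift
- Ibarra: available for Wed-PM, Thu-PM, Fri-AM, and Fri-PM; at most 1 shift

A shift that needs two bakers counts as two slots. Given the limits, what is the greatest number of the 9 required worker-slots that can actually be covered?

Total capacity across all bakers is 2+1+2+1+1 = 7, and 9 slots are needed, so at most 7 can be filled.
An assignment achieving 7: Tue-PM→Ueda+Ekwueme, Wed-AM→Ghosh, Wed-PM→Priya, Thu-AM→Ueda, Fri-AM→Ghosh, Fri-PM→Ibarra.
Loads: Ueda 2/2, Ekwueme 1/1, Ghosh 2/2, Priya 1/1, Ibarra 1/1.

7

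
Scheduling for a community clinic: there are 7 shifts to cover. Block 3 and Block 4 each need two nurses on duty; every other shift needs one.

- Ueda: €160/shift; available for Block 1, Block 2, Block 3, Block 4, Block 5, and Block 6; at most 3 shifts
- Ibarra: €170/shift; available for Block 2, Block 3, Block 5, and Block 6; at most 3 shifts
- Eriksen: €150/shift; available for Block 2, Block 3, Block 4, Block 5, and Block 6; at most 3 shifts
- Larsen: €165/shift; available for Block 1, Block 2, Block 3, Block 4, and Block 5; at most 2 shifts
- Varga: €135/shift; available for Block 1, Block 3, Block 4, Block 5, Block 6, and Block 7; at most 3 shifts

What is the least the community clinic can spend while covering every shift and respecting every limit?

€1335

Block 7 can only be covered by Varga, so that assignment is forced.
Picking the cheapest available nurse for each shift independently would cost €1260, but that ignores the shift limits.
An optimal schedule: Block 1→Varga, Block 2→Eriksen, Block 3→Eriksen+Ueda, Block 4→Eriksen+Ueda, Block 5→Ueda, Block 6→Varga, Block 7→Varga.
Total: 135 + 150 + 150 + 160 + 150 + 160 + 160 + 135 + 135 = €1335.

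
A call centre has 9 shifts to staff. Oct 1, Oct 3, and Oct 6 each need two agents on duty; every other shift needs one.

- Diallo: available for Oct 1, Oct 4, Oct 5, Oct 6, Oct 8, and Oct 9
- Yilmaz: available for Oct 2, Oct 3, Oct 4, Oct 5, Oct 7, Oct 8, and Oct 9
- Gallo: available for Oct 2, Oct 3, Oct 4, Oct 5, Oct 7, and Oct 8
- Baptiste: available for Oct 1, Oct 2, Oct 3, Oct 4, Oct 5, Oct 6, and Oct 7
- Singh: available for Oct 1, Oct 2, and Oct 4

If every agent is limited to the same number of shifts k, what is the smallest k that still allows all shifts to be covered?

3

With 5 agents and 12 worker-slots to fill, someone must work at least ⌈12/5⌉ = 3 shifts, so k ≥ 3.
k = 3 works: Oct 1→Diallo+Baptiste, Oct 2→Gallo, Oct 3→Yilmaz+Gallo, Oct 4→Baptiste, Oct 5→Gallo, Oct 6→Diallo+Baptiste, Oct 7→Yilmaz, Oct 8→Yilmaz, Oct 9→Diallo.
Loads: Diallo 3, Yilmaz 3, Gallo 3, Baptiste 3, Singh 0 — all ≤ 3.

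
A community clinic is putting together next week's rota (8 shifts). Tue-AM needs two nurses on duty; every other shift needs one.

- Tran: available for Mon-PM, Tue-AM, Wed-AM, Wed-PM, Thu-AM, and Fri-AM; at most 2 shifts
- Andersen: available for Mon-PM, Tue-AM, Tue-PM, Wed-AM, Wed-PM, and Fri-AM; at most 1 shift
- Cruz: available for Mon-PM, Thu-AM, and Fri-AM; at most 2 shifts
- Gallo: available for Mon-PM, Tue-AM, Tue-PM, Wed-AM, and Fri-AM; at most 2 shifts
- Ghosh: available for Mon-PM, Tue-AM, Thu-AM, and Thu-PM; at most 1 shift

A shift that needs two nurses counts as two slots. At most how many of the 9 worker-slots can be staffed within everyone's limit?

8

Total capacity across all nurses is 2+1+2+2+1 = 8, and 9 slots are needed, so at most 8 can be filled.
An assignment achieving 8: Mon-PM→Gallo, Tue-AM→Gallo, Tue-PM→Andersen, Wed-AM→Tran, Wed-PM→Tran, Thu-AM→Cruz, Thu-PM→Ghosh, Fri-AM→Cruz.
Loads: Tran 2/2, Andersen 1/1, Cruz 2/2, Gallo 2/2, Ghosh 1/1.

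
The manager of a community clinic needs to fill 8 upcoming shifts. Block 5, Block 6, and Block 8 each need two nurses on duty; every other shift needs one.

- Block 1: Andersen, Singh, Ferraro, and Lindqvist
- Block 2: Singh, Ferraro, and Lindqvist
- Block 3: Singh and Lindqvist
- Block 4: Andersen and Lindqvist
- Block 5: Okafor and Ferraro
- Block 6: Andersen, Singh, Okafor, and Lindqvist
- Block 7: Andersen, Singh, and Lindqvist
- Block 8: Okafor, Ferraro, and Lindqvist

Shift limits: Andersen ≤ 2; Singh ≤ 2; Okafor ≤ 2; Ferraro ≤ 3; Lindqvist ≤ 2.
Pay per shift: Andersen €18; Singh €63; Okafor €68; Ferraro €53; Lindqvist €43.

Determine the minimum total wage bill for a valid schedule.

€543

Block 5 can only be covered by Okafor and Ferraro, so that assignment is forced.
Picking the cheapest available nurse for each shift independently would cost €418, but that ignores the shift limits.
An optimal schedule: Block 1→Ferraro, Block 2→Singh, Block 3→Singh, Block 4→Andersen, Block 5→Okafor+Ferraro, Block 6→Okafor+Lindqvist, Block 7→Andersen, Block 8→Ferraro+Lindqvist.
Total: 53 + 63 + 63 + 18 + 68 + 53 + 68 + 43 + 18 + 53 + 43 = €543.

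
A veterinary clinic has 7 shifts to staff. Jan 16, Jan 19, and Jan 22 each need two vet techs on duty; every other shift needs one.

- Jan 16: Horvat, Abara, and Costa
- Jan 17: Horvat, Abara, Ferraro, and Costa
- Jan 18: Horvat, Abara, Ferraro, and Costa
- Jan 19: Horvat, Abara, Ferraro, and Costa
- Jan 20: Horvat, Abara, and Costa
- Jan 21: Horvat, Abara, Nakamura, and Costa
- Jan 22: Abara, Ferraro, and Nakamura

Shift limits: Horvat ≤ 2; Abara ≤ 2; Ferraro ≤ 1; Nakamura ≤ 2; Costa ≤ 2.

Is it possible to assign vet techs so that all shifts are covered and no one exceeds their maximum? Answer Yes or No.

No

Total capacity is 2+2+1+2+2 = 9 but 10 worker-slots are needed — infeasible.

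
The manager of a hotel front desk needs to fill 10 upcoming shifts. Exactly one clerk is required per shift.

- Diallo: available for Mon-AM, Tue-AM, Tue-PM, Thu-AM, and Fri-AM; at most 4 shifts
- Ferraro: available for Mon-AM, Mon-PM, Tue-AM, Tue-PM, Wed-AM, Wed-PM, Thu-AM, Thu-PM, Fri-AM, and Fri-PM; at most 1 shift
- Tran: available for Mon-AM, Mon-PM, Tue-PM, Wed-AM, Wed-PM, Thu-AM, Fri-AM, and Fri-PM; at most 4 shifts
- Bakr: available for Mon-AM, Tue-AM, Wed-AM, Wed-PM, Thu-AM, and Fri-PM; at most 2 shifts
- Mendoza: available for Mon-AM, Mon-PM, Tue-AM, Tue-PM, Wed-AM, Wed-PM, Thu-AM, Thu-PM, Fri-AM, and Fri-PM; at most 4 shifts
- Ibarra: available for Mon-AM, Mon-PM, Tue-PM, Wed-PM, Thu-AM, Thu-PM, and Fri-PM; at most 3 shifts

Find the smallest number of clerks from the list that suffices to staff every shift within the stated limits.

10 slots to fill and no one can take more than 4, so at least ⌈10/4⌉ = 3 clerks are needed.
Diallo, Tran, and Mendoza alone can cover everything: Mon-AM→Diallo, Mon-PM→Tran, Tue-AM→Diallo, Tue-PM→Diallo, Wed-AM→Tran, Wed-PM→Tran, Thu-AM→Diallo, Thu-PM→Mendoza, Fri-AM→Mendoza, Fri-PM→Tran.

3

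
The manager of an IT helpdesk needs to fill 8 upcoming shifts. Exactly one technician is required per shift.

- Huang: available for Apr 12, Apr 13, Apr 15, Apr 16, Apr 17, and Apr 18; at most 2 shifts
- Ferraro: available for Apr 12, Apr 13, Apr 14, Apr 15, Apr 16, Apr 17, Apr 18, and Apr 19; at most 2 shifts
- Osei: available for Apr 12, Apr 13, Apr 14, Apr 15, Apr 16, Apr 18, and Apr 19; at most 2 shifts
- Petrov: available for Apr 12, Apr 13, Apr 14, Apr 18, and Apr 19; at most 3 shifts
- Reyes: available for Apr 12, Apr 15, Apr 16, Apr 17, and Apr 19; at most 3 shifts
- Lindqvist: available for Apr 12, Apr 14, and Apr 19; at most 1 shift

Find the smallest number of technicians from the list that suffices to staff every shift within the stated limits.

3

8 slots to fill and no one can take more than 3, so at least ⌈8/3⌉ = 3 technicians are needed.
Huang, Petrov, and Reyes alone can cover everything: Apr 12→Reyes, Apr 13→Huang, Apr 14→Petrov, Apr 15→Huang, Apr 16→Reyes, Apr 17→Reyes, Apr 18→Petrov, Apr 19→Petrov.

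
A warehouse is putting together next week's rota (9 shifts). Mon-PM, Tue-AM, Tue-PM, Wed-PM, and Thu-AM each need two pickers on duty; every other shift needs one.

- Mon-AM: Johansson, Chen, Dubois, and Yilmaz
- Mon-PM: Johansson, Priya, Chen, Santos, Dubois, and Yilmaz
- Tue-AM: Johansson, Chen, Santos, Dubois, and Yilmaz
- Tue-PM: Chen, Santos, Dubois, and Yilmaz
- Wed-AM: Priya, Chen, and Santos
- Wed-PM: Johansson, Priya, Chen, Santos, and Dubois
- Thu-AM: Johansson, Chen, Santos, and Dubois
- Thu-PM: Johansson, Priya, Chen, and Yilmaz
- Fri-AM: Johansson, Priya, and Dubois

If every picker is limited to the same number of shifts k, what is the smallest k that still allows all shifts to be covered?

3

With 6 pickers and 14 worker-slots to fill, someone must work at least ⌈14/6⌉ = 3 shifts, so k ≥ 3.
k = 3 works: Mon-AM→Johansson, Mon-PM→Priya+Dubois, Tue-AM→Chen+Santos, Tue-PM→Chen+Santos, Wed-AM→Priya, Wed-PM→Priya+Dubois, Thu-AM→Chen+Santos, Thu-PM→Johansson, Fri-AM→Johansson.
Loads: Johansson 3, Priya 3, Chen 3, Santos 3, Dubois 2, Yilmaz 0 — all ≤ 3.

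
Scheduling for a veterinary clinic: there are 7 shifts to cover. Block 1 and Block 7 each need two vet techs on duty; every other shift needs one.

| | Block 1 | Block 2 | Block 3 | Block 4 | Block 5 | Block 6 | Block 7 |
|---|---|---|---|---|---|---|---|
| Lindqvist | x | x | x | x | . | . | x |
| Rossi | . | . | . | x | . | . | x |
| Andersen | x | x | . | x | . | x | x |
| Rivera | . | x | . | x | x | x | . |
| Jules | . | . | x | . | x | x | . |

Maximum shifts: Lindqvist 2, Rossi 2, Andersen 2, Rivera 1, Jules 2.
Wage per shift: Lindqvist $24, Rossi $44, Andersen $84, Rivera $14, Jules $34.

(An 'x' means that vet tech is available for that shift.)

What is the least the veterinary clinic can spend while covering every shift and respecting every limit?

$386

Block 1 can only be covered by Lindqvist and Andersen, so that assignment is forced.
Picking the cheapest available vet tech for each shift independently would cost $256, but that ignores the shift limits.
An optimal schedule: Block 1→Lindqvist+Andersen, Block 2→Rivera, Block 3→Lindqvist, Block 4→Rossi, Block 5→Jules, Block 6→Jules, Block 7→Rossi+Andersen.
Total: 24 + 84 + 14 + 24 + 44 + 34 + 34 + 44 + 84 = $386.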